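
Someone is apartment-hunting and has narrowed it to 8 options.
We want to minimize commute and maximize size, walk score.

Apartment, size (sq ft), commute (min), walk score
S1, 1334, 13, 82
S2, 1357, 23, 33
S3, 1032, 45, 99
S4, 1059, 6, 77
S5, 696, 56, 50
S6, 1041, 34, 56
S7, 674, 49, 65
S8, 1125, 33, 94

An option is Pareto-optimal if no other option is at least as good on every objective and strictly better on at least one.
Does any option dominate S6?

Yes

S1 vs S6: size 1334≥1041, commute 13≤34, walk score 82≥56 — S1 is at least as good on every objective and strictly better on at least one, so S1 dominates S6.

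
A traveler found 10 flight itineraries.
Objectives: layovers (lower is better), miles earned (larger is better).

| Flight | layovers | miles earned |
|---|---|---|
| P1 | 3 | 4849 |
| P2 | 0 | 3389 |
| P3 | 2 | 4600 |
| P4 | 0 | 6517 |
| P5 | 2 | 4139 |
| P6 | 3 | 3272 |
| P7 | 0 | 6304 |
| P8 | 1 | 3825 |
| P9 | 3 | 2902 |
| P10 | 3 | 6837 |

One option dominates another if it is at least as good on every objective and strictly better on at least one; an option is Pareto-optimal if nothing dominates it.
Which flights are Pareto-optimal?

P1: dominated by P4 (layovers 0≤3, miles earned 6517≥4849).
P2: dominated by P4 (layovers 0≤0, miles earned 6517≥3389).
P3: dominated by P4 (layovers 0≤2, miles earned 6517≥4600).
P4: not dominated.
P5: dominated by P3 (layovers 2≤2, miles earned 4600≥4139).
P6: dominated by P1 (layovers 3≤3, miles earned 4849≥3272).
P7: dominated by P4 (layovers 0≤0, miles earned 6517≥6304).
P8: dominated by P4 (layovers 0≤1, miles earned 6517≥3825).
P9: dominated by P1 (layovers 3≤3, miles earned 4849≥2902).
P10: not dominated (best miles earned).

P4, P10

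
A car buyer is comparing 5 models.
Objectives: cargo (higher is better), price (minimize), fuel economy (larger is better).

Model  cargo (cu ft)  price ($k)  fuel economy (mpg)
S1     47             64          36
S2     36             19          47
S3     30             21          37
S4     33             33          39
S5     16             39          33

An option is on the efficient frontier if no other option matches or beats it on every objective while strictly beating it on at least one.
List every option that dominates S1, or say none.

none

S2: worse on cargo (36 vs 47).
S3: worse on cargo (30 vs 47).
S4: worse on cargo (33 vs 47).
S5: worse on cargo (16 vs 47).
No option dominates S1.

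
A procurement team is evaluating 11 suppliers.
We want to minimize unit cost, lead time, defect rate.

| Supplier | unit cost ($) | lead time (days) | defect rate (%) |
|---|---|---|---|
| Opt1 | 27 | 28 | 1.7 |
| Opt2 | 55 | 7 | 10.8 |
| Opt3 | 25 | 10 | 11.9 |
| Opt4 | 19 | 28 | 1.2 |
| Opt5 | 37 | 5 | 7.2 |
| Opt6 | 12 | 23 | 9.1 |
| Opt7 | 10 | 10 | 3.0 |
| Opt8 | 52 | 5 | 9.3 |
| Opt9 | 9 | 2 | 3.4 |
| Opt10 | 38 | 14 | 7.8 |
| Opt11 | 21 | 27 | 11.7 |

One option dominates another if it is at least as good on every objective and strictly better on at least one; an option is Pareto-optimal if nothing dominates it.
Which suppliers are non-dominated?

Opt1: dominated by Opt4 (unit cost 19≤27, lead time 28≤28, defect rate 1.2≤1.7).
Opt2: dominated by Opt5 (unit cost 37≤55, lead time 5≤7, defect rate 7.2≤10.8).
Opt3: dominated by Opt7 (unit cost 10≤25, lead time 10≤10, defect rate 3.0≤11.9).
Opt4: not dominated (best defect rate).
Opt5: dominated by Opt9 (unit cost 9≤37, lead time 2≤5, defect rate 3.4≤7.2).
Opt6: dominated by Opt7 (unit cost 10≤12, lead time 10≤23, defect rate 3.0≤9.1).
Opt7: not dominated.
Opt8: dominated by Opt5 (unit cost 37≤52, lead time 5≤5, defect rate 7.2≤9.3).
Opt9: not dominated (best unit cost).
Opt10: dominated by Opt5 (unit cost 37≤38, lead time 5≤14, defect rate 7.2≤7.8).
Opt11: dominated by Opt6 (unit cost 12≤21, lead time 23≤27, defect rate 9.1≤11.7).

Opt4, Opt7, Opt9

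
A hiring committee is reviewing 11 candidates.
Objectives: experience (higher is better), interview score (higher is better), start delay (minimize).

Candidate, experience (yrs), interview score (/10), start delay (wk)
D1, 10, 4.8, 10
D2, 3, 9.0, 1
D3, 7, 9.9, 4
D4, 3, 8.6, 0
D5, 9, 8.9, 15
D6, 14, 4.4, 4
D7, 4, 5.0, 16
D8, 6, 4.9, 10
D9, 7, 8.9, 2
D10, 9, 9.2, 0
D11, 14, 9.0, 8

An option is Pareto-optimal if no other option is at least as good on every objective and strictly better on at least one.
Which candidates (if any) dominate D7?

D3, D5, D9, D10, D11

D3: experience 7≥4, interview score 9.9≥5.0, start delay 4≤16 — dominates D7.
D5: experience 9≥4, interview score 8.9≥5.0, start delay 15≤16 — dominates D7.
D9: experience 7≥4, interview score 8.9≥5.0, start delay 2≤16 — dominates D7.
D10: experience 9≥4, interview score 9.2≥5.0, start delay 0≤16 — dominates D7.
D11: experience 14≥4, interview score 9.0≥5.0, start delay 8≤16 — dominates D7.
Others (D1, D2, D4, D6, D8) are each worse than D7 on at least one objective.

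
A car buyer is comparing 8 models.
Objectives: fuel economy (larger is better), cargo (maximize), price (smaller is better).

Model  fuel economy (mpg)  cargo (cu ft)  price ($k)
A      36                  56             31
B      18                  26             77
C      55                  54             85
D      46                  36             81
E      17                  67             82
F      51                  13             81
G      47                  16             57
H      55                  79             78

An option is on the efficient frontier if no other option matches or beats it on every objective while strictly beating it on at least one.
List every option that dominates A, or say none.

none

B: worse on fuel economy (18 vs 36).
C: worse on cargo (54 vs 56).
D: worse on cargo (36 vs 56).
E: worse on fuel economy (17 vs 36).
F: worse on cargo (13 vs 56).
G: worse on cargo (16 vs 56).
H: worse on price (78 vs 31).
No option dominates A.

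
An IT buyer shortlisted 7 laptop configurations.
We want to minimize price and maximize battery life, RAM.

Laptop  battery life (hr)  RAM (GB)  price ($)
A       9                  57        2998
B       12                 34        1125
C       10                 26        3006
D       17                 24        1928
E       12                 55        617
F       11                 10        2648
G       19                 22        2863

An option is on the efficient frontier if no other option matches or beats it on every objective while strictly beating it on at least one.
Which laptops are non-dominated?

A, D, E, G

A: not dominated (best RAM).
B: dominated by E (battery life 12≥12, RAM 55≥34, price 617≤1125).
C: dominated by B (battery life 12≥10, RAM 34≥26, price 1125≤3006).
D: not dominated.
E: not dominated (best price).
F: dominated by B (battery life 12≥11, RAM 34≥10, price 1125≤2648).
G: not dominated (best battery life).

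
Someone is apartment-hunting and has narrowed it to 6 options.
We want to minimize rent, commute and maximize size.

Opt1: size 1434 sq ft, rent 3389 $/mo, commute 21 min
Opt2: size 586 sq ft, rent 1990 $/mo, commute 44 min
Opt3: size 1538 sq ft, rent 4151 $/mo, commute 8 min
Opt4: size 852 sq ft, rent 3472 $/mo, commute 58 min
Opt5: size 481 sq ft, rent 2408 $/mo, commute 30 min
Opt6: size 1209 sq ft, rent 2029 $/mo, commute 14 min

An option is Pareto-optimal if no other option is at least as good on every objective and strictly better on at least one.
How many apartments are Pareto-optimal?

4

Opt1: not dominated.
Opt2: not dominated (best rent).
Opt3: not dominated (best size).
Opt4: dominated by Opt1 (size 1434≥852, rent 3389≤3472, commute 21≤58).
Opt5: dominated by Opt6 (size 1209≥481, rent 2029≤2408, commute 14≤30).
Opt6: not dominated.
Pareto-optimal: Opt1, Opt2, Opt3, Opt6 → 4.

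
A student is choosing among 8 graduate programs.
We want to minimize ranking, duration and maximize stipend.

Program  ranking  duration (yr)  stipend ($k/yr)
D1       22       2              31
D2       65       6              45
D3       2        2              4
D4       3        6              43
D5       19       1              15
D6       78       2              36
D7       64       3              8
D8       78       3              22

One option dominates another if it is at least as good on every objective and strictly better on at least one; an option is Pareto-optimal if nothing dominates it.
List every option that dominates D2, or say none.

none

D1: worse on stipend (31 vs 45).
D3: worse on stipend (4 vs 45).
D4: worse on stipend (43 vs 45).
D5: worse on stipend (15 vs 45).
D6: worse on ranking (78 vs 65).
D7: worse on stipend (8 vs 45).
D8: worse on ranking (78 vs 65).
No option dominates D2.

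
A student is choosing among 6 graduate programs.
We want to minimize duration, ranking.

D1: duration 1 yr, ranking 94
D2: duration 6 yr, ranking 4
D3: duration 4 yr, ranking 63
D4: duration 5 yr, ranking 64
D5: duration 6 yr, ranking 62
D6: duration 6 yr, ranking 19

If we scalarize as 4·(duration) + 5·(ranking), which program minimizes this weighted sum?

D2

D1: 4·1 + 5·94 = 474
D2: 4·6 + 5·4 = 44
D3: 4·4 + 5·63 = 331
D4: 4·5 + 5·64 = 340
D5: 4·6 + 5·62 = 334
D6: 4·6 + 5·19 = 119
Lowest: D2 at 44.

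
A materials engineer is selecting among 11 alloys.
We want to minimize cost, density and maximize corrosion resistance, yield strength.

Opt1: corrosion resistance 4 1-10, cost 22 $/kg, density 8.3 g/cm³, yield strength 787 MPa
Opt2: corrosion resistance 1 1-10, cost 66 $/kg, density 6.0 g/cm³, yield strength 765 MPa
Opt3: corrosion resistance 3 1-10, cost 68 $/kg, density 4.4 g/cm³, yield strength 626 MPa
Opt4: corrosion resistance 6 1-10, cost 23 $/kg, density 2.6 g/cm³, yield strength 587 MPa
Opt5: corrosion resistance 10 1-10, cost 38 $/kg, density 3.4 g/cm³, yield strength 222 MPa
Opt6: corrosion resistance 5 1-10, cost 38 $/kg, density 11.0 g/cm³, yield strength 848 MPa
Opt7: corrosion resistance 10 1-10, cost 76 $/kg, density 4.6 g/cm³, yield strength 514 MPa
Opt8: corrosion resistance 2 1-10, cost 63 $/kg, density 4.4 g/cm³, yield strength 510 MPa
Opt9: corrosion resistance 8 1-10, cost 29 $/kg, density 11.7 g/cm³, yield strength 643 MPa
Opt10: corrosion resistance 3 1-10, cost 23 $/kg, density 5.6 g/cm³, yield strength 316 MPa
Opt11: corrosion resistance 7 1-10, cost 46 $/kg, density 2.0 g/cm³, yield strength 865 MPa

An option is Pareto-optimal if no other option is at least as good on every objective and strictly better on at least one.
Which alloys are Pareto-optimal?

Opt1, Opt4, Opt5, Opt6, Opt7, Opt9, Opt11

Opt1: not dominated (best cost).
Opt2: dominated by Opt11 (corrosion resistance 7≥1, cost 46≤66, density 2.0≤6.0, yield strength 865≥765).
Opt3: dominated by Opt11 (corrosion resistance 7≥3, cost 46≤68, density 2.0≤4.4, yield strength 865≥626).
Opt4: not dominated.
Opt5: not dominated.
Opt6: not dominated.
Opt7: not dominated.
Opt8: dominated by Opt4 (corrosion resistance 6≥2, cost 23≤63, density 2.6≤4.4, yield strength 587≥510).
Opt9: not dominated.
Opt10: dominated by Opt4 (corrosion resistance 6≥3, cost 23≤23, density 2.6≤5.6, yield strength 587≥316).
Opt11: not dominated (best density).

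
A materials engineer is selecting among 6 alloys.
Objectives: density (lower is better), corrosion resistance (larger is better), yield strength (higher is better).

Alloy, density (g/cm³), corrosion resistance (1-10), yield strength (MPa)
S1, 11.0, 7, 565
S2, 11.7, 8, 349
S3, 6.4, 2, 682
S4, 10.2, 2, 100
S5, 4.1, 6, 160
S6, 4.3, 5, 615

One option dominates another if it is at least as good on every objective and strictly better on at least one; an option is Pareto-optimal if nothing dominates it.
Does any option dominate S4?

Yes

S3 vs S4: density 6.4≤10.2, corrosion resistance 2≥2, yield strength 682≥100 — S3 is at least as good on every objective and strictly better on at least one, so S3 dominates S4.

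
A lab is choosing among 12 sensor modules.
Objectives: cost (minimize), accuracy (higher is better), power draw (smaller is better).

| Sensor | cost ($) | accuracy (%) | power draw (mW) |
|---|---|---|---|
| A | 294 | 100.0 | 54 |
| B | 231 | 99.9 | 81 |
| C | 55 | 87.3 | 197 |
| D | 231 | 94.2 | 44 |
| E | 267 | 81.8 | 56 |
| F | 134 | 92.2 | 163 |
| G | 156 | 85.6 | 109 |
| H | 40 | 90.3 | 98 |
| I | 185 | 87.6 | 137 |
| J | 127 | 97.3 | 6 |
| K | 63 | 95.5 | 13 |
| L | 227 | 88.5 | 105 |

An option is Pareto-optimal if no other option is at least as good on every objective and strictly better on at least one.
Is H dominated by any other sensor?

No

A: worse on cost (294 vs 40).
B: worse on cost (231 vs 40).
C: worse on cost (55 vs 40).
D: worse on cost (231 vs 40).
E: worse on cost (267 vs 40).
F: worse on cost (134 vs 40).
G: worse on cost (156 vs 40).
I: worse on cost (185 vs 40).
J: worse on cost (127 vs 40).
K: worse on cost (63 vs 40).
L: worse on cost (227 vs 40).
No option is at least as good as H on every objective and strictly better on one.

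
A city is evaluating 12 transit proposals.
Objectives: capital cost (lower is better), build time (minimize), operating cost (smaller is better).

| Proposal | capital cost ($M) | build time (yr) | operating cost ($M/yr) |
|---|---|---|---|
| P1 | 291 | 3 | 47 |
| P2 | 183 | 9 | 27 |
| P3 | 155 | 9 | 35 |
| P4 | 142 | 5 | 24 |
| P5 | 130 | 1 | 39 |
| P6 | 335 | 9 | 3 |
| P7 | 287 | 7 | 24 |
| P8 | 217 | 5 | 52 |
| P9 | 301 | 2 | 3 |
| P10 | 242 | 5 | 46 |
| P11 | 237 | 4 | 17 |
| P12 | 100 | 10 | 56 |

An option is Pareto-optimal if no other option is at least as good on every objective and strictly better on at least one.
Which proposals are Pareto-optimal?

P1: dominated by P5 (capital cost 130≤291, build time 1≤3, operating cost 39≤47).
P2: dominated by P4 (capital cost 142≤183, build time 5≤9, operating cost 24≤27).
P3: dominated by P4 (capital cost 142≤155, build time 5≤9, operating cost 24≤35).
P4: not dominated.
P5: not dominated (best build time).
P6: dominated by P9 (capital cost 301≤335, build time 2≤9, operating cost 3≤3).
P7: dominated by P4 (capital cost 142≤287, build time 5≤7, operating cost 24≤24).
P8: dominated by P4 (capital cost 142≤217, build time 5≤5, operating cost 24≤52).
P9: not dominated.
P10: dominated by P4 (capital cost 142≤242, build time 5≤5, operating cost 24≤46).
P11: not dominated.
P12: not dominated (best capital cost).

P4, P5, P9, P11, P12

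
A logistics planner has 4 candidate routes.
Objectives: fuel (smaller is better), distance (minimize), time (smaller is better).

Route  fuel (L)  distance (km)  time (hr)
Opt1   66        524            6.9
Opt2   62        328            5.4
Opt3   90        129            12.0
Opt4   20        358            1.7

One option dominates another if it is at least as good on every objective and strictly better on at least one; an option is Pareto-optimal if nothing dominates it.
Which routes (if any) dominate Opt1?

Opt2, Opt4

Opt2: fuel 62≤66, distance 328≤524, time 5.4≤6.9 — dominates Opt1.
Opt4: fuel 20≤66, distance 358≤524, time 1.7≤6.9 — dominates Opt1.
Others (Opt3) are each worse than Opt1 on at least one objective.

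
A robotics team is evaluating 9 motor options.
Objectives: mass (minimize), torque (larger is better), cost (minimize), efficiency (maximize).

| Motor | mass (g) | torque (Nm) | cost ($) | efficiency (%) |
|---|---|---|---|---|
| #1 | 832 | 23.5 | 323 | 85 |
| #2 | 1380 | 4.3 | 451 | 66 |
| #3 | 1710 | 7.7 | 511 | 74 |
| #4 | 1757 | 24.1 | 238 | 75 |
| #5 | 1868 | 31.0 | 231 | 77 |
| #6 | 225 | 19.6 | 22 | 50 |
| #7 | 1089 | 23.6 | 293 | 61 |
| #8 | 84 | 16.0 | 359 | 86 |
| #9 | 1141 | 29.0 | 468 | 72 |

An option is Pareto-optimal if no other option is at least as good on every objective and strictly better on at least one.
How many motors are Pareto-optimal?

7

#1: not dominated.
#2: dominated by #1 (mass 832≤1380, torque 23.5≥4.3, cost 323≤451, efficiency 85≥66).
#3: dominated by #1 (mass 832≤1710, torque 23.5≥7.7, cost 323≤511, efficiency 85≥74).
#4: not dominated.
#5: not dominated (best torque).
#6: not dominated (best cost).
#7: not dominated.
#8: not dominated (best mass).
#9: not dominated.
Pareto-optimal: #1, #4, #5, #6, #7, #8, #9 → 7.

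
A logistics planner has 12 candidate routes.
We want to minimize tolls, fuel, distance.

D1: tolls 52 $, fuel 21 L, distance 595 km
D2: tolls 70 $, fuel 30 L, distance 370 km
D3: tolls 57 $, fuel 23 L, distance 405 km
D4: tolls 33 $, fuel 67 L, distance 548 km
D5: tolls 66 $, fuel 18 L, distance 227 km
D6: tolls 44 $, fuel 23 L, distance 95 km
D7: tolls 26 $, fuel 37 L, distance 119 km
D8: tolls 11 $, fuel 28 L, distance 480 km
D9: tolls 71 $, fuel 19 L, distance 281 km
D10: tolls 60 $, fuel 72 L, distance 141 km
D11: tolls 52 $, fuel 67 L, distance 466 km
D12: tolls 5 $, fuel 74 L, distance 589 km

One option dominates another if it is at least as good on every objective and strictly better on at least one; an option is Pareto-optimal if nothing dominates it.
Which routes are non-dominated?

D1: not dominated.
D2: dominated by D5 (tolls 66≤70, fuel 18≤30, distance 227≤370).
D3: dominated by D6 (tolls 44≤57, fuel 23≤23, distance 95≤405).
D4: dominated by D7 (tolls 26≤33, fuel 37≤67, distance 119≤548).
D5: not dominated (best fuel).
D6: not dominated (best distance).
D7: not dominated.
D8: not dominated.
D9: dominated by D5 (tolls 66≤71, fuel 18≤19, distance 227≤281).
D10: dominated by D6 (tolls 44≤60, fuel 23≤72, distance 95≤141).
D11: dominated by D6 (tolls 44≤52, fuel 23≤67, distance 95≤466).
D12: not dominated (best tolls).

D1, D5, D6, D7, D8, D12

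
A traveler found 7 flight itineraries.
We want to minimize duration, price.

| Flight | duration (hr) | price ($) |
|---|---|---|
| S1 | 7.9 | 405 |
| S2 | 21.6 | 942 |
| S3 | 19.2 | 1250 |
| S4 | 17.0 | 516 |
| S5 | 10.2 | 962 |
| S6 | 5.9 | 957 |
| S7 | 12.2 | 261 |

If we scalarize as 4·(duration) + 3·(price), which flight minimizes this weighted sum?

S7

S1: 4·7.9 + 3·405 = 1246.6
S2: 4·21.6 + 3·942 = 2912.4
S3: 4·19.2 + 3·1250 = 3826.8
S4: 4·17.0 + 3·516 = 1616.0
S5: 4·10.2 + 3·962 = 2926.8
S6: 4·5.9 + 3·957 = 2894.6
S7: 4·12.2 + 3·261 = 831.8
Lowest: S7 at 831.8.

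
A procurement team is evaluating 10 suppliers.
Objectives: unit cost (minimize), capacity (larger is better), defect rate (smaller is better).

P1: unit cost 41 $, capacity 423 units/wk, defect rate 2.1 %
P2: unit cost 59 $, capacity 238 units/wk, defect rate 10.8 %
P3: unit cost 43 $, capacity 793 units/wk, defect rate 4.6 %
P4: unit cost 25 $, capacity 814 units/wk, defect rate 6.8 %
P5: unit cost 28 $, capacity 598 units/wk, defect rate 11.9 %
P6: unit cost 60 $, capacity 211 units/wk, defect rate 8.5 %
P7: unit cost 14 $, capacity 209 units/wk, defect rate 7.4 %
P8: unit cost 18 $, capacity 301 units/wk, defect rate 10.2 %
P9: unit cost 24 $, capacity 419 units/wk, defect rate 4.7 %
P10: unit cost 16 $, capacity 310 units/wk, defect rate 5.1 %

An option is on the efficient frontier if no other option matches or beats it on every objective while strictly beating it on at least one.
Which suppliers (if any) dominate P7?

none

P1: worse on unit cost (41 vs 14).
P2: worse on unit cost (59 vs 14).
P3: worse on unit cost (43 vs 14).
P4: worse on unit cost (25 vs 14).
P5: worse on unit cost (28 vs 14).
P6: worse on unit cost (60 vs 14).
P8: worse on unit cost (18 vs 14).
P9: worse on unit cost (24 vs 14).
P10: worse on unit cost (16 vs 14).
No option dominates P7.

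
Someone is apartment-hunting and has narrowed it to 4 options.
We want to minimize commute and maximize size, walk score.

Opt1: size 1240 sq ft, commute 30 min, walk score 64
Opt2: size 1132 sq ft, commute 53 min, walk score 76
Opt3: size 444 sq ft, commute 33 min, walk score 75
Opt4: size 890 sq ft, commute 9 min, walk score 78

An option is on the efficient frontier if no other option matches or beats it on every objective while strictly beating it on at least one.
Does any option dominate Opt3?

Opt4 vs Opt3: size 890≥444, commute 9≤33, walk score 78≥75 — Opt4 is at least as good on every objective and strictly better on at least one, so Opt4 dominates Opt3.

Yes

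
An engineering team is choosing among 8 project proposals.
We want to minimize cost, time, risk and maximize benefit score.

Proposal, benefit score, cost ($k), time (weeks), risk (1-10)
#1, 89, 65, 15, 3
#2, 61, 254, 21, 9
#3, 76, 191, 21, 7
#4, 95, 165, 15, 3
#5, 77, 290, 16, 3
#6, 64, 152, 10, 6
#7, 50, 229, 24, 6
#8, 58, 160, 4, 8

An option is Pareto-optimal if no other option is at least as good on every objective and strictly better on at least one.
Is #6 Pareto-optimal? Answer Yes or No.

#1: worse on time (15 vs 10).
#2: worse on benefit score (61 vs 64).
#3: worse on cost (191 vs 152).
#4: worse on cost (165 vs 152).
#5: worse on cost (290 vs 152).
#7: worse on benefit score (50 vs 64).
#8: worse on benefit score (58 vs 64).
No option is at least as good as #6 on every objective and strictly better on one.

Yes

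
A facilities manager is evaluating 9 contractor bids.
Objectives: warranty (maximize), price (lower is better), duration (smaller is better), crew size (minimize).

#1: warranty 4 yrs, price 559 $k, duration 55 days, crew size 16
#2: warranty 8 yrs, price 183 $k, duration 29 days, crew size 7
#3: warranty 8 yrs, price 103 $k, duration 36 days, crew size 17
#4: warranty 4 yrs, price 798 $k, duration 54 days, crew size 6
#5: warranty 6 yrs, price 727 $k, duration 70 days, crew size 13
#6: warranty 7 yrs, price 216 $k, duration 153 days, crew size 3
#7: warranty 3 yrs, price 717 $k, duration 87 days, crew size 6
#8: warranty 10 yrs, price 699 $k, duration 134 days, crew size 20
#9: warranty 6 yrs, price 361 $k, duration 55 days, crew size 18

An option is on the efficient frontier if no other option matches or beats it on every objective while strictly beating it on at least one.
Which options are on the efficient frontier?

#1: dominated by #2 (warranty 8≥4, price 183≤559, duration 29≤55, crew size 7≤16).
#2: not dominated (best duration).
#3: not dominated (best price).
#4: not dominated.
#5: dominated by #2 (warranty 8≥6, price 183≤727, duration 29≤70, crew size 7≤13).
#6: not dominated (best crew size).
#7: not dominated.
#8: not dominated (best warranty).
#9: dominated by #2 (warranty 8≥6, price 183≤361, duration 29≤55, crew size 7≤18).

#2, #3, #4, #6, #7, #8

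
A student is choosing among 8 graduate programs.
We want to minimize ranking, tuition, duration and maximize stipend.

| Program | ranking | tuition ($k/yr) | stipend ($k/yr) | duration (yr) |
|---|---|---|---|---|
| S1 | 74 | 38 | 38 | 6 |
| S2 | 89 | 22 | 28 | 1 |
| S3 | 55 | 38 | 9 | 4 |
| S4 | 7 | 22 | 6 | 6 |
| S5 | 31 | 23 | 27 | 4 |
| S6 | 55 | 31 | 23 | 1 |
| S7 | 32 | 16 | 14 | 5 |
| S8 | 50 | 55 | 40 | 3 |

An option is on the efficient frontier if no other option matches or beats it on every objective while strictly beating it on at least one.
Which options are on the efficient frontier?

S1, S2, S4, S5, S6, S7, S8

S1: not dominated.
S2: not dominated.
S3: dominated by S5 (ranking 31≤55, tuition 23≤38, stipend 27≥9, duration 4≤4).
S4: not dominated (best ranking).
S5: not dominated.
S6: not dominated.
S7: not dominated (best tuition).
S8: not dominated (best stipend).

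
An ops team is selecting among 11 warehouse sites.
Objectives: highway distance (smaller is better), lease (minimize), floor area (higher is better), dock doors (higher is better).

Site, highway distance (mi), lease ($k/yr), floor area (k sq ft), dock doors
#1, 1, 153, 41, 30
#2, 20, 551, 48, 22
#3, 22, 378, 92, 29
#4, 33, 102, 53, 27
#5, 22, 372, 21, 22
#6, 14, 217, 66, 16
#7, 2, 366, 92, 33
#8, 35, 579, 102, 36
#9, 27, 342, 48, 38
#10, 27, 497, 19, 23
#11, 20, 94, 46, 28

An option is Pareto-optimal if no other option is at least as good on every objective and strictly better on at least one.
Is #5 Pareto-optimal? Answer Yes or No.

No

#1 vs #5: highway distance 1≤22, lease 153≤372, floor area 41≥21, dock doors 30≥22 — #1 is at least as good on every objective and strictly better on at least one, so #1 dominates #5.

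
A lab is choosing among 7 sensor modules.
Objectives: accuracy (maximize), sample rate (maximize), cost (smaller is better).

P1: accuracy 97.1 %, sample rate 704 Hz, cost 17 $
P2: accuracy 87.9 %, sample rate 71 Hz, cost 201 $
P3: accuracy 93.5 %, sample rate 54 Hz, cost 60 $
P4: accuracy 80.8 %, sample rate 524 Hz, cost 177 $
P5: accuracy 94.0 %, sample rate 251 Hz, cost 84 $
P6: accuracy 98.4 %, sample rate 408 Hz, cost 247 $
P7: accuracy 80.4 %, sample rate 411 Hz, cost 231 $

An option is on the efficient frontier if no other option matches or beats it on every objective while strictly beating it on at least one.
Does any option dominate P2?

Yes

P1 vs P2: accuracy 97.1≥87.9, sample rate 704≥71, cost 17≤201 — P1 is at least as good on every objective and strictly better on at least one, so P1 dominates P2.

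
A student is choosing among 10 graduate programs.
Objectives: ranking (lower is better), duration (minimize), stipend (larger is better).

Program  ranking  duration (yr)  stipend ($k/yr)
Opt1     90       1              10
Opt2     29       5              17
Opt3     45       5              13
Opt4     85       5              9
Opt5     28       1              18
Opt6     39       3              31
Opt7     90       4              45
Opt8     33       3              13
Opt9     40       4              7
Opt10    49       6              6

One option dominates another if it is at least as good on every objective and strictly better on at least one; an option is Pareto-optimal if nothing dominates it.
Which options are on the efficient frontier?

Opt5, Opt6, Opt7

Opt1: dominated by Opt5 (ranking 28≤90, duration 1≤1, stipend 18≥10).
Opt2: dominated by Opt5 (ranking 28≤29, duration 1≤5, stipend 18≥17).
Opt3: dominated by Opt2 (ranking 29≤45, duration 5≤5, stipend 17≥13).
Opt4: dominated by Opt2 (ranking 29≤85, duration 5≤5, stipend 17≥9).
Opt5: not dominated (best ranking).
Opt6: not dominated.
Opt7: not dominated (best stipend).
Opt8: dominated by Opt5 (ranking 28≤33, duration 1≤3, stipend 18≥13).
Opt9: dominated by Opt5 (ranking 28≤40, duration 1≤4, stipend 18≥7).
Opt10: dominated by Opt2 (ranking 29≤49, duration 5≤6, stipend 17≥6).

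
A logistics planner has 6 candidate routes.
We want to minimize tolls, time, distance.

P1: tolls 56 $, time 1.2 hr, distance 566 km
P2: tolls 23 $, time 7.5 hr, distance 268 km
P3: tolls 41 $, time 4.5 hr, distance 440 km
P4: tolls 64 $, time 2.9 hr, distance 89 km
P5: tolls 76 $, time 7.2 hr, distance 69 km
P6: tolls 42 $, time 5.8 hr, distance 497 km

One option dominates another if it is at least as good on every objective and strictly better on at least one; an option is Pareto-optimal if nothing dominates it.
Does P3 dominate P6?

P3 vs P6: tolls 41≤42, time 4.5≤5.8, distance 440≤497 — P3 is at least as good on every objective with at least one strict improvement.

Yes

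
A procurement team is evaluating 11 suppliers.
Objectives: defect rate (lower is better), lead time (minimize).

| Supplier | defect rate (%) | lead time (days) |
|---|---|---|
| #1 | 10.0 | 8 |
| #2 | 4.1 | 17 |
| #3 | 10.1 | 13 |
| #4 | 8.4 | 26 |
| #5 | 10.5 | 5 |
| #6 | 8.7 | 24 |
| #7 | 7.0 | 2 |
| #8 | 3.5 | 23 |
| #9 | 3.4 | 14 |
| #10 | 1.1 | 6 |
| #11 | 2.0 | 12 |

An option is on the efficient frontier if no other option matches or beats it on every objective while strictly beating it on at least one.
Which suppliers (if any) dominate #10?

#1: worse on defect rate (10.0 vs 1.1).
#2: worse on defect rate (4.1 vs 1.1).
#3: worse on defect rate (10.1 vs 1.1).
#4: worse on defect rate (8.4 vs 1.1).
#5: worse on defect rate (10.5 vs 1.1).
#6: worse on defect rate (8.7 vs 1.1).
#7: worse on defect rate (7.0 vs 1.1).
#8: worse on defect rate (3.5 vs 1.1).
#9: worse on defect rate (3.4 vs 1.1).
#11: worse on defect rate (2.0 vs 1.1).
No option dominates #10.

none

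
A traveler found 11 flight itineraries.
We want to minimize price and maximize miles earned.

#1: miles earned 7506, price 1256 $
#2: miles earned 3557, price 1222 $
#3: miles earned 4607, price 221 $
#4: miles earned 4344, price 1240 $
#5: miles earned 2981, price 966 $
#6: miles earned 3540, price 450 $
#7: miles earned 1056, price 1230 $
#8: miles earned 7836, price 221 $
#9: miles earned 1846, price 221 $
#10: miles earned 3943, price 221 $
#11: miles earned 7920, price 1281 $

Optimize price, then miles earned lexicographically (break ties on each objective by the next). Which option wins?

First minimize price: best is 221, kept {#3, #8, #9, #10}.
Then maximize miles earned: best is 7836, kept {#8}.

#8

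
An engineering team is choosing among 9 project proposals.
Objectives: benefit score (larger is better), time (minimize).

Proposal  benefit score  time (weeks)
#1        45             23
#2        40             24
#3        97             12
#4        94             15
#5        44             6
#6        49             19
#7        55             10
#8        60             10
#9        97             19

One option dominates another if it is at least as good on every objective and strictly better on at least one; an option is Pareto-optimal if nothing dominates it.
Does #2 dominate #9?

#2 vs #9: #2 is worse on benefit score (40 vs 97), so it does not dominate #9.

No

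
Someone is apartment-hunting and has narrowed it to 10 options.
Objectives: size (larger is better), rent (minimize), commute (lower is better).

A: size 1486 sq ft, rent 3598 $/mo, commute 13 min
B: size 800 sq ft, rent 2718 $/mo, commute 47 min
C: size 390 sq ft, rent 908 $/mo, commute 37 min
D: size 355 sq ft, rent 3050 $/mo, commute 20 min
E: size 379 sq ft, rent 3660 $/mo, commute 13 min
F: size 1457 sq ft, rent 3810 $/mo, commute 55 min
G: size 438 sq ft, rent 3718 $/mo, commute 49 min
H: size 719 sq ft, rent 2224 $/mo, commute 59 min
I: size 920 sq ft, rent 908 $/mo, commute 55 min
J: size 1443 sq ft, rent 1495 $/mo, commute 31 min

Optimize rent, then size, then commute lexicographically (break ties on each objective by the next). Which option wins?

First minimize rent: best is 908, kept {C, I}.
Then maximize size: best is 920, kept {I}.

I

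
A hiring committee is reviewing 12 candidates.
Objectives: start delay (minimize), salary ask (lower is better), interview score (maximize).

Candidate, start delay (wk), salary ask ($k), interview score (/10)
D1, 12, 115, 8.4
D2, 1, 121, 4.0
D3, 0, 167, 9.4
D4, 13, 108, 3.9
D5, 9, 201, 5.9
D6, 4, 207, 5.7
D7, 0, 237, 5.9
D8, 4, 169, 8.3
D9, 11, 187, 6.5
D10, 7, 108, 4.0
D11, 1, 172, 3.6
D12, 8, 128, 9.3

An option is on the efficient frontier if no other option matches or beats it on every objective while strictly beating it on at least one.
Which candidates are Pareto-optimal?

D1: not dominated.
D2: not dominated.
D3: not dominated (best interview score).
D4: dominated by D10 (start delay 7≤13, salary ask 108≤108, interview score 4.0≥3.9).
D5: dominated by D3 (start delay 0≤9, salary ask 167≤201, interview score 9.4≥5.9).
D6: dominated by D3 (start delay 0≤4, salary ask 167≤207, interview score 9.4≥5.7).
D7: dominated by D3 (start delay 0≤0, salary ask 167≤237, interview score 9.4≥5.9).
D8: dominated by D3 (start delay 0≤4, salary ask 167≤169, interview score 9.4≥8.3).
D9: dominated by D3 (start delay 0≤11, salary ask 167≤187, interview score 9.4≥6.5).
D10: not dominated.
D11: dominated by D2 (start delay 1≤1, salary ask 121≤172, interview score 4.0≥3.6).
D12: not dominated.

D1, D2, D3, D10, D12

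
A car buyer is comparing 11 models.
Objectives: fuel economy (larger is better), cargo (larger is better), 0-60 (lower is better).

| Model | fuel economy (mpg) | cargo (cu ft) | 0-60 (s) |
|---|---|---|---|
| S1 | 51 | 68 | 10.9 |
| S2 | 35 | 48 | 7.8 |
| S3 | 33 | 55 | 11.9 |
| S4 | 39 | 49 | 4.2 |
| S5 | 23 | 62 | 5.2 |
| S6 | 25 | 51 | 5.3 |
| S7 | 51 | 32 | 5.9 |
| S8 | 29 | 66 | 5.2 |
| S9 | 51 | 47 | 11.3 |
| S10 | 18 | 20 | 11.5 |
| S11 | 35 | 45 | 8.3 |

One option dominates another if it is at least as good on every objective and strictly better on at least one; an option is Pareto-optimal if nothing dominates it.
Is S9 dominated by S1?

S1 vs S9: fuel economy 51≥51, cargo 68≥47, 0-60 10.9≤11.3 — S1 is at least as good on every objective with at least one strict improvement.

Yes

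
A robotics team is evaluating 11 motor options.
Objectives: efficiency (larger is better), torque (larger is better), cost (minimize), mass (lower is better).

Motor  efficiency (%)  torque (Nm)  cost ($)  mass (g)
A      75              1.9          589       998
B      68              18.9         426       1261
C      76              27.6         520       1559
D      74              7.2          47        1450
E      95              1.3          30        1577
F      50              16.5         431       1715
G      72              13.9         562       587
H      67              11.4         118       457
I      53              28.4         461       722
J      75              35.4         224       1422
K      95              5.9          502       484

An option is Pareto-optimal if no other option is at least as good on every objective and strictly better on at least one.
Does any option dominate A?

Yes

K vs A: efficiency 95≥75, torque 5.9≥1.9, cost 502≤589, mass 484≤998 — K is at least as good on every objective and strictly better on at least one, so K dominates A.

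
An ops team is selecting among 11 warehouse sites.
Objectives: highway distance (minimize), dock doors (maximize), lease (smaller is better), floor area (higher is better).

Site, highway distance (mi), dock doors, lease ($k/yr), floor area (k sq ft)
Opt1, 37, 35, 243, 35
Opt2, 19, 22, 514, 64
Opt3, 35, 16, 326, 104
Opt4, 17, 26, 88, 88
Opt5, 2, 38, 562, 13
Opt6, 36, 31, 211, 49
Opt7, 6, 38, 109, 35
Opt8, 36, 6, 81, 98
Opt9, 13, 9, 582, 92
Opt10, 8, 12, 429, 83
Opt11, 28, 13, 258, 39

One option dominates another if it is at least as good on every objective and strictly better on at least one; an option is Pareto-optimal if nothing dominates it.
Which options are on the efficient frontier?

Opt1: dominated by Opt7 (highway distance 6≤37, dock doors 38≥35, lease 109≤243, floor area 35≥35).
Opt2: dominated by Opt4 (highway distance 17≤19, dock doors 26≥22, lease 88≤514, floor area 88≥64).
Opt3: not dominated (best floor area).
Opt4: not dominated.
Opt5: not dominated (best highway distance).
Opt6: not dominated.
Opt7: not dominated.
Opt8: not dominated (best lease).
Opt9: not dominated.
Opt10: not dominated.
Opt11: dominated by Opt4 (highway distance 17≤28, dock doors 26≥13, lease 88≤258, floor area 88≥39).

Opt3, Opt4, Opt5, Opt6, Opt7, Opt8, Opt9, Opt10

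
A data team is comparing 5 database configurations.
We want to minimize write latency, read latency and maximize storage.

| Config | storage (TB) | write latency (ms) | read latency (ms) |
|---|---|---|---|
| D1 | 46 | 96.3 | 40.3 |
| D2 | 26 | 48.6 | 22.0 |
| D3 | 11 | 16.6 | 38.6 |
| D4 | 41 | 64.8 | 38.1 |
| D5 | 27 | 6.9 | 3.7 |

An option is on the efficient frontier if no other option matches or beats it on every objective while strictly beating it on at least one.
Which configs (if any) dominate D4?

none

D1: worse on write latency (96.3 vs 64.8).
D2: worse on storage (26 vs 41).
D3: worse on storage (11 vs 41).
D5: worse on storage (27 vs 41).
No option dominates D4.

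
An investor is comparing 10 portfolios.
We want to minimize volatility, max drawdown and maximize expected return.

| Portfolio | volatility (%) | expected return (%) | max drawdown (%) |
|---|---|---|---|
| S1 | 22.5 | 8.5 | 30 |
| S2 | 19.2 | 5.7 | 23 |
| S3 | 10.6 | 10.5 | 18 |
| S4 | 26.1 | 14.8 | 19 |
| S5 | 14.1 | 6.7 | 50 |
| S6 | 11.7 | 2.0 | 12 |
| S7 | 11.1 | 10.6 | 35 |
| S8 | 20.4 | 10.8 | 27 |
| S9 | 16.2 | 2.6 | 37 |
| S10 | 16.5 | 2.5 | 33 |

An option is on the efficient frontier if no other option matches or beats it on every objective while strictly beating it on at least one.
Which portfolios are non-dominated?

S3, S4, S6, S7, S8

S1: dominated by S3 (volatility 10.6≤22.5, expected return 10.5≥8.5, max drawdown 18≤30).
S2: dominated by S3 (volatility 10.6≤19.2, expected return 10.5≥5.7, max drawdown 18≤23).
S3: not dominated (best volatility).
S4: not dominated (best expected return).
S5: dominated by S3 (volatility 10.6≤14.1, expected return 10.5≥6.7, max drawdown 18≤50).
S6: not dominated (best max drawdown).
S7: not dominated.
S8: not dominated.
S9: dominated by S3 (volatility 10.6≤16.2, expected return 10.5≥2.6, max drawdown 18≤37).
S10: dominated by S3 (volatility 10.6≤16.5, expected return 10.5≥2.5, max drawdown 18≤33).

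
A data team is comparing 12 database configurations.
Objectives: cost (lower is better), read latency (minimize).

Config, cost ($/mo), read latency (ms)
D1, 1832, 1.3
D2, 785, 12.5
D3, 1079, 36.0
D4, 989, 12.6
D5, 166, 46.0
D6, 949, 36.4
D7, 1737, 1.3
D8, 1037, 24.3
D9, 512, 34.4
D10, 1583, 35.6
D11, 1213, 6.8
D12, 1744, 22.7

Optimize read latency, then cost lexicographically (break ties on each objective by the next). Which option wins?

D7

First minimize read latency: best is 1.3, kept {D1, D7}.
Then minimize cost: best is 1737, kept {D7}.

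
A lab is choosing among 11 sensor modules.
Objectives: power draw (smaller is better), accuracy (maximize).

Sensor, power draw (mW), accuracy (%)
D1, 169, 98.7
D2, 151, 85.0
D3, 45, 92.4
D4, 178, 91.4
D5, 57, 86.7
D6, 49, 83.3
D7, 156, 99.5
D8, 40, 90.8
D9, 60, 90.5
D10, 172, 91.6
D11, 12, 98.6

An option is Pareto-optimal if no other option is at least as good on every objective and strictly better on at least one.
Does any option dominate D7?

D1: worse on power draw (169 vs 156).
D2: worse on accuracy (85.0 vs 99.5).
D3: worse on accuracy (92.4 vs 99.5).
D4: worse on power draw (178 vs 156).
D5: worse on accuracy (86.7 vs 99.5).
D6: worse on accuracy (83.3 vs 99.5).
D8: worse on accuracy (90.8 vs 99.5).
D9: worse on accuracy (90.5 vs 99.5).
D10: worse on power draw (172 vs 156).
D11: worse on accuracy (98.6 vs 99.5).
No option is at least as good as D7 on every objective and strictly better on one.

No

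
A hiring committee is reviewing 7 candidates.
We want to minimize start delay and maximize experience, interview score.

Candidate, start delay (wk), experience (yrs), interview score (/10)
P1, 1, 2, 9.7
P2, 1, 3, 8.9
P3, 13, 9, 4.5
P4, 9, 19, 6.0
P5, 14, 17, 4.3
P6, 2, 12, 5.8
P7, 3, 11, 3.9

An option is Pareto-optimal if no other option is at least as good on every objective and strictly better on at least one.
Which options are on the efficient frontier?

P1, P2, P4, P6

P1: not dominated (best interview score).
P2: not dominated.
P3: dominated by P4 (start delay 9≤13, experience 19≥9, interview score 6.0≥4.5).
P4: not dominated (best experience).
P5: dominated by P4 (start delay 9≤14, experience 19≥17, interview score 6.0≥4.3).
P6: not dominated.
P7: dominated by P6 (start delay 2≤3, experience 12≥11, interview score 5.8≥3.9).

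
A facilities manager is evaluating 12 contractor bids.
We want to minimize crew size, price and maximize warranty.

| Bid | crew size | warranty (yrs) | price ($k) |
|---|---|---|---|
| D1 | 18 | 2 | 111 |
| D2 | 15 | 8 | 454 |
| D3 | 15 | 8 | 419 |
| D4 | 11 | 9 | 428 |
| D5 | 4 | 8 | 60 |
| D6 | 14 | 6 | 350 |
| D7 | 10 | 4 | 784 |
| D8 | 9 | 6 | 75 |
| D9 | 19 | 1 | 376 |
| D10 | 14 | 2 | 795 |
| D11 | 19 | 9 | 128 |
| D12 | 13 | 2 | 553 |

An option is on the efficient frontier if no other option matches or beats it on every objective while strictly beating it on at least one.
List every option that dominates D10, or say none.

D4: crew size 11≤14, warranty 9≥2, price 428≤795 — dominates D10.
D5: crew size 4≤14, warranty 8≥2, price 60≤795 — dominates D10.
D6: crew size 14≤14, warranty 6≥2, price 350≤795 — dominates D10.
D7: crew size 10≤14, warranty 4≥2, price 784≤795 — dominates D10.
D8: crew size 9≤14, warranty 6≥2, price 75≤795 — dominates D10.
D12: crew size 13≤14, warranty 2≥2, price 553≤795 — dominates D10.
Others (D1, D2, D3, D9, D11) are each worse than D10 on at least one objective.

D4, D5, D6, D7, D8, D12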